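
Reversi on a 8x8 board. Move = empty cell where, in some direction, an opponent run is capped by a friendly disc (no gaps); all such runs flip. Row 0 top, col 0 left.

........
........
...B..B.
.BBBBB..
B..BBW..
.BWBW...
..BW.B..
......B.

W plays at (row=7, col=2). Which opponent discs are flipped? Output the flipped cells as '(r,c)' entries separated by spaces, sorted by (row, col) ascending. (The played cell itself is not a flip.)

Answer: (6,2)

Derivation:
Dir NW: first cell '.' (not opp) -> no flip
Dir N: opp run (6,2) capped by W -> flip
Dir NE: first cell 'W' (not opp) -> no flip
Dir W: first cell '.' (not opp) -> no flip
Dir E: first cell '.' (not opp) -> no flip
Dir SW: edge -> no flip
Dir S: edge -> no flip
Dir SE: edge -> no flip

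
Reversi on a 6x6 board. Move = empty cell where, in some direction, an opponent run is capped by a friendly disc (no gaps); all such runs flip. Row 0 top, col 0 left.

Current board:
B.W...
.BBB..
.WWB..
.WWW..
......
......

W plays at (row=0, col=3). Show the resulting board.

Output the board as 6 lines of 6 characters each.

Answer: B.WW..
.BWW..
.WWW..
.WWW..
......
......

Derivation:
Place W at (0,3); scan 8 dirs for brackets.
Dir NW: edge -> no flip
Dir N: edge -> no flip
Dir NE: edge -> no flip
Dir W: first cell 'W' (not opp) -> no flip
Dir E: first cell '.' (not opp) -> no flip
Dir SW: opp run (1,2) capped by W -> flip
Dir S: opp run (1,3) (2,3) capped by W -> flip
Dir SE: first cell '.' (not opp) -> no flip
All flips: (1,2) (1,3) (2,3)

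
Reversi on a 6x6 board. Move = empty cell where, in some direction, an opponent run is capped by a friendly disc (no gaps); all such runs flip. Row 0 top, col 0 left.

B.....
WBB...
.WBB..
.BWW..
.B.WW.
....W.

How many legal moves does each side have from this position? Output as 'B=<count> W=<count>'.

-- B to move --
(0,1): no bracket -> illegal
(2,0): flips 2 -> legal
(2,4): no bracket -> illegal
(3,0): flips 1 -> legal
(3,4): flips 2 -> legal
(3,5): no bracket -> illegal
(4,2): flips 1 -> legal
(4,5): no bracket -> illegal
(5,2): no bracket -> illegal
(5,3): flips 2 -> legal
(5,5): flips 2 -> legal
B mobility = 6
-- W to move --
(0,1): flips 1 -> legal
(0,2): flips 2 -> legal
(0,3): flips 1 -> legal
(1,3): flips 3 -> legal
(1,4): flips 1 -> legal
(2,0): no bracket -> illegal
(2,4): flips 2 -> legal
(3,0): flips 1 -> legal
(3,4): no bracket -> illegal
(4,0): no bracket -> illegal
(4,2): no bracket -> illegal
(5,0): flips 1 -> legal
(5,1): flips 2 -> legal
(5,2): no bracket -> illegal
W mobility = 9

Answer: B=6 W=9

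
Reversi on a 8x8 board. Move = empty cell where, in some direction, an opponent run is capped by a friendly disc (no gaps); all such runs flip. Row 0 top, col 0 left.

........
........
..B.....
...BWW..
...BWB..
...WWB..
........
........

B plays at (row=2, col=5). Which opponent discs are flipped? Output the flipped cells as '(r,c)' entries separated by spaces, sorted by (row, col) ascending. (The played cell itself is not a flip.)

Answer: (3,4) (3,5)

Derivation:
Dir NW: first cell '.' (not opp) -> no flip
Dir N: first cell '.' (not opp) -> no flip
Dir NE: first cell '.' (not opp) -> no flip
Dir W: first cell '.' (not opp) -> no flip
Dir E: first cell '.' (not opp) -> no flip
Dir SW: opp run (3,4) capped by B -> flip
Dir S: opp run (3,5) capped by B -> flip
Dir SE: first cell '.' (not opp) -> no flip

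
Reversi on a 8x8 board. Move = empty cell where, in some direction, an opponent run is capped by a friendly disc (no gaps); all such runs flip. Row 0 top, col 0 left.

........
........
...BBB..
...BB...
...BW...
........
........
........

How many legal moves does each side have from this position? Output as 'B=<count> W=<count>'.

-- B to move --
(3,5): no bracket -> illegal
(4,5): flips 1 -> legal
(5,3): no bracket -> illegal
(5,4): flips 1 -> legal
(5,5): flips 1 -> legal
B mobility = 3
-- W to move --
(1,2): no bracket -> illegal
(1,3): no bracket -> illegal
(1,4): flips 2 -> legal
(1,5): no bracket -> illegal
(1,6): no bracket -> illegal
(2,2): flips 1 -> legal
(2,6): no bracket -> illegal
(3,2): no bracket -> illegal
(3,5): no bracket -> illegal
(3,6): no bracket -> illegal
(4,2): flips 1 -> legal
(4,5): no bracket -> illegal
(5,2): no bracket -> illegal
(5,3): no bracket -> illegal
(5,4): no bracket -> illegal
W mobility = 3

Answer: B=3 W=3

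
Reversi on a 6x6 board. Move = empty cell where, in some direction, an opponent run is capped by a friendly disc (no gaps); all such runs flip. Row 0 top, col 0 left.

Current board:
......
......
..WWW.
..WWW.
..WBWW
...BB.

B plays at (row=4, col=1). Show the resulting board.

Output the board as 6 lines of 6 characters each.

Place B at (4,1); scan 8 dirs for brackets.
Dir NW: first cell '.' (not opp) -> no flip
Dir N: first cell '.' (not opp) -> no flip
Dir NE: opp run (3,2) (2,3), next='.' -> no flip
Dir W: first cell '.' (not opp) -> no flip
Dir E: opp run (4,2) capped by B -> flip
Dir SW: first cell '.' (not opp) -> no flip
Dir S: first cell '.' (not opp) -> no flip
Dir SE: first cell '.' (not opp) -> no flip
All flips: (4,2)

Answer: ......
......
..WWW.
..WWW.
.BBBWW
...BB.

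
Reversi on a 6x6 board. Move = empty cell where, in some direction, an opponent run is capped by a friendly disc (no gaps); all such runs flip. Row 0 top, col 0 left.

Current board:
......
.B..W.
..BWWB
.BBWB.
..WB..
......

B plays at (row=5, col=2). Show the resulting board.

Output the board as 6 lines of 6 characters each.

Place B at (5,2); scan 8 dirs for brackets.
Dir NW: first cell '.' (not opp) -> no flip
Dir N: opp run (4,2) capped by B -> flip
Dir NE: first cell 'B' (not opp) -> no flip
Dir W: first cell '.' (not opp) -> no flip
Dir E: first cell '.' (not opp) -> no flip
Dir SW: edge -> no flip
Dir S: edge -> no flip
Dir SE: edge -> no flip
All flips: (4,2)

Answer: ......
.B..W.
..BWWB
.BBWB.
..BB..
..B...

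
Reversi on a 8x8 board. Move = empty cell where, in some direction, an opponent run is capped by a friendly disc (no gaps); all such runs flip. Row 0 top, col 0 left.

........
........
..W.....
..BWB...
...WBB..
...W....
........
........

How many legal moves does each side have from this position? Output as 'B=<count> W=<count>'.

Answer: B=6 W=7

Derivation:
-- B to move --
(1,1): flips 2 -> legal
(1,2): flips 1 -> legal
(1,3): no bracket -> illegal
(2,1): no bracket -> illegal
(2,3): no bracket -> illegal
(2,4): no bracket -> illegal
(3,1): no bracket -> illegal
(4,2): flips 1 -> legal
(5,2): flips 1 -> legal
(5,4): flips 1 -> legal
(6,2): flips 1 -> legal
(6,3): no bracket -> illegal
(6,4): no bracket -> illegal
B mobility = 6
-- W to move --
(2,1): flips 1 -> legal
(2,3): no bracket -> illegal
(2,4): no bracket -> illegal
(2,5): flips 1 -> legal
(3,1): flips 1 -> legal
(3,5): flips 2 -> legal
(3,6): no bracket -> illegal
(4,1): no bracket -> illegal
(4,2): flips 1 -> legal
(4,6): flips 2 -> legal
(5,4): no bracket -> illegal
(5,5): flips 1 -> legal
(5,6): no bracket -> illegal
W mobility = 7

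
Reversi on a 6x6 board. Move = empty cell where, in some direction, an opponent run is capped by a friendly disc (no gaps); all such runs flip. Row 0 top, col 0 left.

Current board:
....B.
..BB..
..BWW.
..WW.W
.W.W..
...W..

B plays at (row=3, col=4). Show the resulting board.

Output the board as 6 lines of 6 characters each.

Answer: ....B.
..BB..
..BBW.
..WWBW
.W.W..
...W..

Derivation:
Place B at (3,4); scan 8 dirs for brackets.
Dir NW: opp run (2,3) capped by B -> flip
Dir N: opp run (2,4), next='.' -> no flip
Dir NE: first cell '.' (not opp) -> no flip
Dir W: opp run (3,3) (3,2), next='.' -> no flip
Dir E: opp run (3,5), next=edge -> no flip
Dir SW: opp run (4,3), next='.' -> no flip
Dir S: first cell '.' (not opp) -> no flip
Dir SE: first cell '.' (not opp) -> no flip
All flips: (2,3)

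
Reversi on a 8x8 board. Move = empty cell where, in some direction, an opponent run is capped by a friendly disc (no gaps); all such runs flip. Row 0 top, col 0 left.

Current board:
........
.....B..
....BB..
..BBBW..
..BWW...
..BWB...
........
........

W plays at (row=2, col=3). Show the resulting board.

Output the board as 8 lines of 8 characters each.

Answer: ........
.....B..
...WBB..
..BWBW..
..BWW...
..BWB...
........
........

Derivation:
Place W at (2,3); scan 8 dirs for brackets.
Dir NW: first cell '.' (not opp) -> no flip
Dir N: first cell '.' (not opp) -> no flip
Dir NE: first cell '.' (not opp) -> no flip
Dir W: first cell '.' (not opp) -> no flip
Dir E: opp run (2,4) (2,5), next='.' -> no flip
Dir SW: opp run (3,2), next='.' -> no flip
Dir S: opp run (3,3) capped by W -> flip
Dir SE: opp run (3,4), next='.' -> no flip
All flips: (3,3)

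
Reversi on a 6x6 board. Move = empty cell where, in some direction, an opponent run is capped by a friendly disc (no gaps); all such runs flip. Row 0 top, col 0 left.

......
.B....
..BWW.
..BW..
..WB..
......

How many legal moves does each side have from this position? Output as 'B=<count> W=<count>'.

Answer: B=7 W=7

Derivation:
-- B to move --
(1,2): no bracket -> illegal
(1,3): flips 2 -> legal
(1,4): flips 1 -> legal
(1,5): no bracket -> illegal
(2,5): flips 2 -> legal
(3,1): no bracket -> illegal
(3,4): flips 1 -> legal
(3,5): no bracket -> illegal
(4,1): flips 1 -> legal
(4,4): flips 1 -> legal
(5,1): no bracket -> illegal
(5,2): flips 1 -> legal
(5,3): no bracket -> illegal
B mobility = 7
-- W to move --
(0,0): flips 2 -> legal
(0,1): no bracket -> illegal
(0,2): no bracket -> illegal
(1,0): no bracket -> illegal
(1,2): flips 2 -> legal
(1,3): no bracket -> illegal
(2,0): no bracket -> illegal
(2,1): flips 1 -> legal
(3,1): flips 1 -> legal
(3,4): no bracket -> illegal
(4,1): flips 1 -> legal
(4,4): flips 1 -> legal
(5,2): no bracket -> illegal
(5,3): flips 1 -> legal
(5,4): no bracket -> illegal
W mobility = 7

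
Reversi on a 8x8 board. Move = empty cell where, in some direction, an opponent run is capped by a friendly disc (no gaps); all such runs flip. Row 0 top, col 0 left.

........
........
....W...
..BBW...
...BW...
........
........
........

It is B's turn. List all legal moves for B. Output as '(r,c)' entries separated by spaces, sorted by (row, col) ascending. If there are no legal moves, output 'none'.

Answer: (1,5) (2,5) (3,5) (4,5) (5,5)

Derivation:
(1,3): no bracket -> illegal
(1,4): no bracket -> illegal
(1,5): flips 1 -> legal
(2,3): no bracket -> illegal
(2,5): flips 1 -> legal
(3,5): flips 1 -> legal
(4,5): flips 1 -> legal
(5,3): no bracket -> illegal
(5,4): no bracket -> illegal
(5,5): flips 1 -> legal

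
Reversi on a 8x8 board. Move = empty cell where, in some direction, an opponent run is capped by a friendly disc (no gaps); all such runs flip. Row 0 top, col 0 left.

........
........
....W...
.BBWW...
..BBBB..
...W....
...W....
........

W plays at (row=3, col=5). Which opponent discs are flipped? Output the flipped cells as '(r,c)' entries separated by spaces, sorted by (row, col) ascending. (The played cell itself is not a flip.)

Answer: (4,4)

Derivation:
Dir NW: first cell 'W' (not opp) -> no flip
Dir N: first cell '.' (not opp) -> no flip
Dir NE: first cell '.' (not opp) -> no flip
Dir W: first cell 'W' (not opp) -> no flip
Dir E: first cell '.' (not opp) -> no flip
Dir SW: opp run (4,4) capped by W -> flip
Dir S: opp run (4,5), next='.' -> no flip
Dir SE: first cell '.' (not opp) -> no flip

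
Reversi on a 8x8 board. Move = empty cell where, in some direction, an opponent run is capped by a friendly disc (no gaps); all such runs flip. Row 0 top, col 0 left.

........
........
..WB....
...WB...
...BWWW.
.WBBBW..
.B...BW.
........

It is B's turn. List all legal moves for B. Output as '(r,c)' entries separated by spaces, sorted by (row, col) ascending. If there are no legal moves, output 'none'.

(1,1): no bracket -> illegal
(1,2): no bracket -> illegal
(1,3): no bracket -> illegal
(2,1): flips 1 -> legal
(2,4): no bracket -> illegal
(3,1): no bracket -> illegal
(3,2): flips 1 -> legal
(3,5): flips 3 -> legal
(3,6): flips 1 -> legal
(3,7): no bracket -> illegal
(4,0): no bracket -> illegal
(4,1): flips 1 -> legal
(4,2): no bracket -> illegal
(4,7): flips 3 -> legal
(5,0): flips 1 -> legal
(5,6): flips 2 -> legal
(5,7): no bracket -> illegal
(6,0): no bracket -> illegal
(6,2): no bracket -> illegal
(6,4): no bracket -> illegal
(6,7): flips 1 -> legal
(7,5): no bracket -> illegal
(7,6): no bracket -> illegal
(7,7): no bracket -> illegal

Answer: (2,1) (3,2) (3,5) (3,6) (4,1) (4,7) (5,0) (5,6) (6,7)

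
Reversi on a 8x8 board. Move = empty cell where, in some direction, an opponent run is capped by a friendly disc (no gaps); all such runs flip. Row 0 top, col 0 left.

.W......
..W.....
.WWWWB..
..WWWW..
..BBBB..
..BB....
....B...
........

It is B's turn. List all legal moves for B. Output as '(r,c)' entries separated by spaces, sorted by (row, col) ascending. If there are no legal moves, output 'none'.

(0,0): no bracket -> illegal
(0,2): flips 3 -> legal
(0,3): no bracket -> illegal
(1,0): flips 2 -> legal
(1,1): flips 2 -> legal
(1,3): flips 2 -> legal
(1,4): flips 2 -> legal
(1,5): flips 2 -> legal
(2,0): flips 4 -> legal
(2,6): flips 1 -> legal
(3,0): no bracket -> illegal
(3,1): no bracket -> illegal
(3,6): no bracket -> illegal
(4,1): no bracket -> illegal
(4,6): no bracket -> illegal

Answer: (0,2) (1,0) (1,1) (1,3) (1,4) (1,5) (2,0) (2,6)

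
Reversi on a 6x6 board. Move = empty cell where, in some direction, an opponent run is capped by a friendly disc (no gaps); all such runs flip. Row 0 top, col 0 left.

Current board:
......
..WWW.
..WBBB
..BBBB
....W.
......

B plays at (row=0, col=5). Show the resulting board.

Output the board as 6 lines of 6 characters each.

Answer: .....B
..WWB.
..WBBB
..BBBB
....W.
......

Derivation:
Place B at (0,5); scan 8 dirs for brackets.
Dir NW: edge -> no flip
Dir N: edge -> no flip
Dir NE: edge -> no flip
Dir W: first cell '.' (not opp) -> no flip
Dir E: edge -> no flip
Dir SW: opp run (1,4) capped by B -> flip
Dir S: first cell '.' (not opp) -> no flip
Dir SE: edge -> no flip
All flips: (1,4)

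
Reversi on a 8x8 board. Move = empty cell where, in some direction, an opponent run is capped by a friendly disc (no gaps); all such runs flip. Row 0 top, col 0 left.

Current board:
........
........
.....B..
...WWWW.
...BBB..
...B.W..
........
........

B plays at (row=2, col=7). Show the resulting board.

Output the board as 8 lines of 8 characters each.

Answer: ........
........
.....B.B
...WWWB.
...BBB..
...B.W..
........
........

Derivation:
Place B at (2,7); scan 8 dirs for brackets.
Dir NW: first cell '.' (not opp) -> no flip
Dir N: first cell '.' (not opp) -> no flip
Dir NE: edge -> no flip
Dir W: first cell '.' (not opp) -> no flip
Dir E: edge -> no flip
Dir SW: opp run (3,6) capped by B -> flip
Dir S: first cell '.' (not opp) -> no flip
Dir SE: edge -> no flip
All flips: (3,6)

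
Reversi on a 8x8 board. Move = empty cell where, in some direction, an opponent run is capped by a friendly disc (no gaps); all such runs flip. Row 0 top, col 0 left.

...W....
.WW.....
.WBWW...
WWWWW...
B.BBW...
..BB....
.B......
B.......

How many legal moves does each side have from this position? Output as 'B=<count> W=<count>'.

Answer: B=10 W=8

Derivation:
-- B to move --
(0,0): flips 1 -> legal
(0,1): no bracket -> illegal
(0,2): flips 1 -> legal
(0,4): no bracket -> illegal
(1,0): flips 2 -> legal
(1,3): flips 2 -> legal
(1,4): no bracket -> illegal
(1,5): flips 2 -> legal
(2,0): flips 3 -> legal
(2,5): flips 3 -> legal
(3,5): flips 1 -> legal
(4,1): no bracket -> illegal
(4,5): flips 1 -> legal
(5,4): no bracket -> illegal
(5,5): flips 2 -> legal
B mobility = 10
-- W to move --
(1,3): flips 1 -> legal
(4,1): flips 2 -> legal
(5,0): flips 1 -> legal
(5,1): flips 1 -> legal
(5,4): flips 1 -> legal
(6,0): no bracket -> illegal
(6,2): flips 3 -> legal
(6,3): flips 2 -> legal
(6,4): flips 2 -> legal
(7,1): no bracket -> illegal
(7,2): no bracket -> illegal
W mobility = 8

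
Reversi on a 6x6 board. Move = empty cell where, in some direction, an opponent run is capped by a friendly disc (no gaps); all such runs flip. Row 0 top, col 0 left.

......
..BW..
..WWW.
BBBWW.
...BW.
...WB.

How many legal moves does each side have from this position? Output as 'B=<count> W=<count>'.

Answer: B=7 W=8

Derivation:
-- B to move --
(0,2): no bracket -> illegal
(0,3): flips 3 -> legal
(0,4): flips 2 -> legal
(1,1): no bracket -> illegal
(1,4): flips 5 -> legal
(1,5): no bracket -> illegal
(2,1): no bracket -> illegal
(2,5): flips 1 -> legal
(3,5): flips 2 -> legal
(4,2): no bracket -> illegal
(4,5): flips 3 -> legal
(5,2): flips 1 -> legal
(5,5): no bracket -> illegal
B mobility = 7
-- W to move --
(0,1): flips 1 -> legal
(0,2): flips 1 -> legal
(0,3): no bracket -> illegal
(1,1): flips 1 -> legal
(2,0): no bracket -> illegal
(2,1): no bracket -> illegal
(4,0): flips 1 -> legal
(4,1): flips 1 -> legal
(4,2): flips 2 -> legal
(4,5): no bracket -> illegal
(5,2): flips 1 -> legal
(5,5): flips 1 -> legal
W mobility = 8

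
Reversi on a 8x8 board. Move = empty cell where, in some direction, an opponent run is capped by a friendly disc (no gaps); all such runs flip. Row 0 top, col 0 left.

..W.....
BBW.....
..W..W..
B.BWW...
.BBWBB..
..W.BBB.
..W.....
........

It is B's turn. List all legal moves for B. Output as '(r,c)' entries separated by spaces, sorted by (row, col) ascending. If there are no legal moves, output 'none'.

(0,1): no bracket -> illegal
(0,3): no bracket -> illegal
(1,3): flips 1 -> legal
(1,4): no bracket -> illegal
(1,5): no bracket -> illegal
(1,6): no bracket -> illegal
(2,1): no bracket -> illegal
(2,3): flips 1 -> legal
(2,4): flips 2 -> legal
(2,6): no bracket -> illegal
(3,1): no bracket -> illegal
(3,5): flips 2 -> legal
(3,6): no bracket -> illegal
(5,1): no bracket -> illegal
(5,3): no bracket -> illegal
(6,1): no bracket -> illegal
(6,3): flips 1 -> legal
(7,1): no bracket -> illegal
(7,2): flips 2 -> legal
(7,3): no bracket -> illegal

Answer: (1,3) (2,3) (2,4) (3,5) (6,3) (7,2)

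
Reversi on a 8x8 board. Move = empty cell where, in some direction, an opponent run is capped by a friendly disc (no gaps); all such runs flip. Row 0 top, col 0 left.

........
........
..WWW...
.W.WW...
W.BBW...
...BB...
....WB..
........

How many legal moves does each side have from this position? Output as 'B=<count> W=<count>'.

Answer: B=10 W=6

Derivation:
-- B to move --
(1,1): no bracket -> illegal
(1,2): no bracket -> illegal
(1,3): flips 2 -> legal
(1,4): flips 3 -> legal
(1,5): flips 2 -> legal
(2,0): flips 1 -> legal
(2,1): no bracket -> illegal
(2,5): flips 1 -> legal
(3,0): no bracket -> illegal
(3,2): no bracket -> illegal
(3,5): flips 1 -> legal
(4,1): no bracket -> illegal
(4,5): flips 1 -> legal
(5,0): no bracket -> illegal
(5,1): no bracket -> illegal
(5,5): no bracket -> illegal
(6,3): flips 1 -> legal
(7,3): no bracket -> illegal
(7,4): flips 1 -> legal
(7,5): flips 1 -> legal
B mobility = 10
-- W to move --
(3,2): no bracket -> illegal
(4,1): flips 2 -> legal
(4,5): no bracket -> illegal
(5,1): flips 1 -> legal
(5,2): flips 1 -> legal
(5,5): no bracket -> illegal
(5,6): no bracket -> illegal
(6,2): flips 1 -> legal
(6,3): flips 2 -> legal
(6,6): flips 1 -> legal
(7,4): no bracket -> illegal
(7,5): no bracket -> illegal
(7,6): no bracket -> illegal
W mobility = 6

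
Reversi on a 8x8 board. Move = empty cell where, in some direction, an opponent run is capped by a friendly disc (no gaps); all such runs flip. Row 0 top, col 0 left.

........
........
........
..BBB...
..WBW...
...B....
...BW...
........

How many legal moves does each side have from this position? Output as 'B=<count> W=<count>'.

-- B to move --
(3,1): flips 1 -> legal
(3,5): flips 1 -> legal
(4,1): flips 1 -> legal
(4,5): flips 1 -> legal
(5,1): flips 1 -> legal
(5,2): flips 1 -> legal
(5,4): flips 1 -> legal
(5,5): flips 1 -> legal
(6,5): flips 1 -> legal
(7,3): no bracket -> illegal
(7,4): no bracket -> illegal
(7,5): flips 1 -> legal
B mobility = 10
-- W to move --
(2,1): no bracket -> illegal
(2,2): flips 2 -> legal
(2,3): no bracket -> illegal
(2,4): flips 2 -> legal
(2,5): no bracket -> illegal
(3,1): no bracket -> illegal
(3,5): no bracket -> illegal
(4,1): no bracket -> illegal
(4,5): no bracket -> illegal
(5,2): no bracket -> illegal
(5,4): no bracket -> illegal
(6,2): flips 2 -> legal
(7,2): no bracket -> illegal
(7,3): no bracket -> illegal
(7,4): no bracket -> illegal
W mobility = 3

Answer: B=10 W=3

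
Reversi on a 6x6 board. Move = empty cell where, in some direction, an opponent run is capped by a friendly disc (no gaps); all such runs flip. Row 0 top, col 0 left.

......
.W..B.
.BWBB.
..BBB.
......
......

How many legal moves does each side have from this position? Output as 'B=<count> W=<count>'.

Answer: B=3 W=5

Derivation:
-- B to move --
(0,0): flips 2 -> legal
(0,1): flips 1 -> legal
(0,2): no bracket -> illegal
(1,0): no bracket -> illegal
(1,2): flips 1 -> legal
(1,3): no bracket -> illegal
(2,0): no bracket -> illegal
(3,1): no bracket -> illegal
B mobility = 3
-- W to move --
(0,3): no bracket -> illegal
(0,4): no bracket -> illegal
(0,5): no bracket -> illegal
(1,0): no bracket -> illegal
(1,2): no bracket -> illegal
(1,3): no bracket -> illegal
(1,5): no bracket -> illegal
(2,0): flips 1 -> legal
(2,5): flips 2 -> legal
(3,0): no bracket -> illegal
(3,1): flips 1 -> legal
(3,5): no bracket -> illegal
(4,1): no bracket -> illegal
(4,2): flips 1 -> legal
(4,3): no bracket -> illegal
(4,4): flips 1 -> legal
(4,5): no bracket -> illegal
W mobility = 5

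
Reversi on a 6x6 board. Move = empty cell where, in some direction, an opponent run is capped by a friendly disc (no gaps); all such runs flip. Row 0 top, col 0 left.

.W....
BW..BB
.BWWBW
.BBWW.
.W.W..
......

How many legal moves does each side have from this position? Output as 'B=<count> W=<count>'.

Answer: B=8 W=7

Derivation:
-- B to move --
(0,0): no bracket -> illegal
(0,2): no bracket -> illegal
(1,2): flips 2 -> legal
(1,3): flips 1 -> legal
(2,0): no bracket -> illegal
(3,0): no bracket -> illegal
(3,5): flips 3 -> legal
(4,0): no bracket -> illegal
(4,2): flips 1 -> legal
(4,4): flips 1 -> legal
(4,5): no bracket -> illegal
(5,0): flips 1 -> legal
(5,1): flips 1 -> legal
(5,2): no bracket -> illegal
(5,3): no bracket -> illegal
(5,4): flips 1 -> legal
B mobility = 8
-- W to move --
(0,0): no bracket -> illegal
(0,3): flips 1 -> legal
(0,4): flips 2 -> legal
(0,5): flips 2 -> legal
(1,2): no bracket -> illegal
(1,3): no bracket -> illegal
(2,0): flips 1 -> legal
(3,0): flips 2 -> legal
(3,5): no bracket -> illegal
(4,0): flips 1 -> legal
(4,2): flips 1 -> legal
W mobility = 7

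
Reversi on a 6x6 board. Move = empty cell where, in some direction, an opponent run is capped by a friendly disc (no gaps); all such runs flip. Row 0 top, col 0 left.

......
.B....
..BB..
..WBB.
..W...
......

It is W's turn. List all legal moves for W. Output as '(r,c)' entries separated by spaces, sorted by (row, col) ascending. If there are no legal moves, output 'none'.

(0,0): no bracket -> illegal
(0,1): no bracket -> illegal
(0,2): no bracket -> illegal
(1,0): no bracket -> illegal
(1,2): flips 1 -> legal
(1,3): no bracket -> illegal
(1,4): flips 1 -> legal
(2,0): no bracket -> illegal
(2,1): no bracket -> illegal
(2,4): flips 1 -> legal
(2,5): no bracket -> illegal
(3,1): no bracket -> illegal
(3,5): flips 2 -> legal
(4,3): no bracket -> illegal
(4,4): no bracket -> illegal
(4,5): no bracket -> illegal

Answer: (1,2) (1,4) (2,4) (3,5)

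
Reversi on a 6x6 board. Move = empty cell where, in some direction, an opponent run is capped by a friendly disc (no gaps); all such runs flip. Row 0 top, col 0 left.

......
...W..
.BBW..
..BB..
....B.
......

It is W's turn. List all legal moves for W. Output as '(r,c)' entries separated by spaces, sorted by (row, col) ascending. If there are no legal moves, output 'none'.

(1,0): no bracket -> illegal
(1,1): no bracket -> illegal
(1,2): no bracket -> illegal
(2,0): flips 2 -> legal
(2,4): no bracket -> illegal
(3,0): no bracket -> illegal
(3,1): flips 1 -> legal
(3,4): no bracket -> illegal
(3,5): no bracket -> illegal
(4,1): flips 1 -> legal
(4,2): no bracket -> illegal
(4,3): flips 1 -> legal
(4,5): no bracket -> illegal
(5,3): no bracket -> illegal
(5,4): no bracket -> illegal
(5,5): no bracket -> illegal

Answer: (2,0) (3,1) (4,1) (4,3)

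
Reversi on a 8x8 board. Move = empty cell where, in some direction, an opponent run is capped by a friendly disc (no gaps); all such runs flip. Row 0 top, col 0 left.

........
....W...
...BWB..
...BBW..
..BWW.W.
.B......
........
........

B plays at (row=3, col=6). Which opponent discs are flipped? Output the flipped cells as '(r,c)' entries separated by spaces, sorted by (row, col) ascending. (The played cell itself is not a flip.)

Answer: (3,5)

Derivation:
Dir NW: first cell 'B' (not opp) -> no flip
Dir N: first cell '.' (not opp) -> no flip
Dir NE: first cell '.' (not opp) -> no flip
Dir W: opp run (3,5) capped by B -> flip
Dir E: first cell '.' (not opp) -> no flip
Dir SW: first cell '.' (not opp) -> no flip
Dir S: opp run (4,6), next='.' -> no flip
Dir SE: first cell '.' (not opp) -> no flip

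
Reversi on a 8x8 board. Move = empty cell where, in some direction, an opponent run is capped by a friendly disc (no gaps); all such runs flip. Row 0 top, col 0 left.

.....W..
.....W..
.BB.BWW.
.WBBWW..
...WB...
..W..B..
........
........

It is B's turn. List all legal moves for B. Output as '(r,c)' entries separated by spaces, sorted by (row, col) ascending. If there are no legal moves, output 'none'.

(0,4): no bracket -> illegal
(0,6): flips 1 -> legal
(1,4): no bracket -> illegal
(1,6): no bracket -> illegal
(1,7): flips 2 -> legal
(2,0): no bracket -> illegal
(2,3): no bracket -> illegal
(2,7): flips 2 -> legal
(3,0): flips 1 -> legal
(3,6): flips 2 -> legal
(3,7): no bracket -> illegal
(4,0): flips 1 -> legal
(4,1): flips 1 -> legal
(4,2): flips 1 -> legal
(4,5): no bracket -> illegal
(4,6): flips 1 -> legal
(5,1): no bracket -> illegal
(5,3): flips 1 -> legal
(5,4): flips 1 -> legal
(6,1): no bracket -> illegal
(6,2): no bracket -> illegal
(6,3): no bracket -> illegal

Answer: (0,6) (1,7) (2,7) (3,0) (3,6) (4,0) (4,1) (4,2) (4,6) (5,3) (5,4)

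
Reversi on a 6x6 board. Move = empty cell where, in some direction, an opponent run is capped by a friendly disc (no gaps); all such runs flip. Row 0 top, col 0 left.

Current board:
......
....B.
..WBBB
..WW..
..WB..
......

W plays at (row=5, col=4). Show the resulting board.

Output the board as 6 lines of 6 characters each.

Place W at (5,4); scan 8 dirs for brackets.
Dir NW: opp run (4,3) capped by W -> flip
Dir N: first cell '.' (not opp) -> no flip
Dir NE: first cell '.' (not opp) -> no flip
Dir W: first cell '.' (not opp) -> no flip
Dir E: first cell '.' (not opp) -> no flip
Dir SW: edge -> no flip
Dir S: edge -> no flip
Dir SE: edge -> no flip
All flips: (4,3)

Answer: ......
....B.
..WBBB
..WW..
..WW..
....W.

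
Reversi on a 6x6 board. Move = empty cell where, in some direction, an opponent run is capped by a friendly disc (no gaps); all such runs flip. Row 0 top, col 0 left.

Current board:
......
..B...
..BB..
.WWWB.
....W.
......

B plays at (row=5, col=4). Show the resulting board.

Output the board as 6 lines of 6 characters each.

Place B at (5,4); scan 8 dirs for brackets.
Dir NW: first cell '.' (not opp) -> no flip
Dir N: opp run (4,4) capped by B -> flip
Dir NE: first cell '.' (not opp) -> no flip
Dir W: first cell '.' (not opp) -> no flip
Dir E: first cell '.' (not opp) -> no flip
Dir SW: edge -> no flip
Dir S: edge -> no flip
Dir SE: edge -> no flip
All flips: (4,4)

Answer: ......
..B...
..BB..
.WWWB.
....B.
....B.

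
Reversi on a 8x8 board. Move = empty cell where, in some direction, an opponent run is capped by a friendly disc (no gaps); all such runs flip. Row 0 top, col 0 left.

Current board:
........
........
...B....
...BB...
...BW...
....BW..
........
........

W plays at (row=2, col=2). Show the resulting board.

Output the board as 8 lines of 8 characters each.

Place W at (2,2); scan 8 dirs for brackets.
Dir NW: first cell '.' (not opp) -> no flip
Dir N: first cell '.' (not opp) -> no flip
Dir NE: first cell '.' (not opp) -> no flip
Dir W: first cell '.' (not opp) -> no flip
Dir E: opp run (2,3), next='.' -> no flip
Dir SW: first cell '.' (not opp) -> no flip
Dir S: first cell '.' (not opp) -> no flip
Dir SE: opp run (3,3) capped by W -> flip
All flips: (3,3)

Answer: ........
........
..WB....
...WB...
...BW...
....BW..
........
........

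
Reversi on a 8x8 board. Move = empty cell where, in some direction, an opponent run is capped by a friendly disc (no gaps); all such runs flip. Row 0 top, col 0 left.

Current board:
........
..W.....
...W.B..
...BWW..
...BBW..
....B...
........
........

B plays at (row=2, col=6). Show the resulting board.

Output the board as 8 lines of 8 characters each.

Answer: ........
..W.....
...W.BB.
...BWB..
...BBW..
....B...
........
........

Derivation:
Place B at (2,6); scan 8 dirs for brackets.
Dir NW: first cell '.' (not opp) -> no flip
Dir N: first cell '.' (not opp) -> no flip
Dir NE: first cell '.' (not opp) -> no flip
Dir W: first cell 'B' (not opp) -> no flip
Dir E: first cell '.' (not opp) -> no flip
Dir SW: opp run (3,5) capped by B -> flip
Dir S: first cell '.' (not opp) -> no flip
Dir SE: first cell '.' (not opp) -> no flip
All flips: (3,5)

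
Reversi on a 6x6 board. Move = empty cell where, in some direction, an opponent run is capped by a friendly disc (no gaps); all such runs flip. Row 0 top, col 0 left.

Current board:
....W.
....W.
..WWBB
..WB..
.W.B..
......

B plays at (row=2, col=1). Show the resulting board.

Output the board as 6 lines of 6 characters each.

Place B at (2,1); scan 8 dirs for brackets.
Dir NW: first cell '.' (not opp) -> no flip
Dir N: first cell '.' (not opp) -> no flip
Dir NE: first cell '.' (not opp) -> no flip
Dir W: first cell '.' (not opp) -> no flip
Dir E: opp run (2,2) (2,3) capped by B -> flip
Dir SW: first cell '.' (not opp) -> no flip
Dir S: first cell '.' (not opp) -> no flip
Dir SE: opp run (3,2) capped by B -> flip
All flips: (2,2) (2,3) (3,2)

Answer: ....W.
....W.
.BBBBB
..BB..
.W.B..
......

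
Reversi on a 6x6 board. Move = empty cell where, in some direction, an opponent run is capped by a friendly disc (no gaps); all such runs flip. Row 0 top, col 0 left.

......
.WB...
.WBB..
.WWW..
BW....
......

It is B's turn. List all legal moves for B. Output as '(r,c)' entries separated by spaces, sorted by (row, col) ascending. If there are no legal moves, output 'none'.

(0,0): flips 1 -> legal
(0,1): no bracket -> illegal
(0,2): no bracket -> illegal
(1,0): flips 1 -> legal
(2,0): flips 1 -> legal
(2,4): no bracket -> illegal
(3,0): flips 1 -> legal
(3,4): no bracket -> illegal
(4,2): flips 2 -> legal
(4,3): flips 1 -> legal
(4,4): flips 1 -> legal
(5,0): flips 2 -> legal
(5,1): no bracket -> illegal
(5,2): no bracket -> illegal

Answer: (0,0) (1,0) (2,0) (3,0) (4,2) (4,3) (4,4) (5,0)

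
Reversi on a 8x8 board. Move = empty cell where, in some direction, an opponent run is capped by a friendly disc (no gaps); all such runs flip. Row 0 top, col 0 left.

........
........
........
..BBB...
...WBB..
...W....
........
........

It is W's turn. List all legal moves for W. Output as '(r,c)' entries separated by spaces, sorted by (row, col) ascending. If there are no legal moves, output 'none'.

Answer: (2,1) (2,3) (2,5) (3,5) (4,6)

Derivation:
(2,1): flips 1 -> legal
(2,2): no bracket -> illegal
(2,3): flips 1 -> legal
(2,4): no bracket -> illegal
(2,5): flips 1 -> legal
(3,1): no bracket -> illegal
(3,5): flips 1 -> legal
(3,6): no bracket -> illegal
(4,1): no bracket -> illegal
(4,2): no bracket -> illegal
(4,6): flips 2 -> legal
(5,4): no bracket -> illegal
(5,5): no bracket -> illegal
(5,6): no bracket -> illegal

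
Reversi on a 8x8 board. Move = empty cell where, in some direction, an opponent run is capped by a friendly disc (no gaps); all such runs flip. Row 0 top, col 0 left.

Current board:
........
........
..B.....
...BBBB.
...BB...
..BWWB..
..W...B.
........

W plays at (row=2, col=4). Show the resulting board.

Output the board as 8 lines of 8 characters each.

Answer: ........
........
..B.W...
...BWBB.
...BW...
..BWWB..
..W...B.
........

Derivation:
Place W at (2,4); scan 8 dirs for brackets.
Dir NW: first cell '.' (not opp) -> no flip
Dir N: first cell '.' (not opp) -> no flip
Dir NE: first cell '.' (not opp) -> no flip
Dir W: first cell '.' (not opp) -> no flip
Dir E: first cell '.' (not opp) -> no flip
Dir SW: opp run (3,3), next='.' -> no flip
Dir S: opp run (3,4) (4,4) capped by W -> flip
Dir SE: opp run (3,5), next='.' -> no flip
All flips: (3,4) (4,4)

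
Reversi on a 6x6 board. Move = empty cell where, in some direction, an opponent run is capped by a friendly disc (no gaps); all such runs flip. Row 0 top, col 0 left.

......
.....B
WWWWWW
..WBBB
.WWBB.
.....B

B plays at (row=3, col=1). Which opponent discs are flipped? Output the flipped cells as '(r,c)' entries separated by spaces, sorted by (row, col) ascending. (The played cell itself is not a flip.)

Answer: (3,2)

Derivation:
Dir NW: opp run (2,0), next=edge -> no flip
Dir N: opp run (2,1), next='.' -> no flip
Dir NE: opp run (2,2), next='.' -> no flip
Dir W: first cell '.' (not opp) -> no flip
Dir E: opp run (3,2) capped by B -> flip
Dir SW: first cell '.' (not opp) -> no flip
Dir S: opp run (4,1), next='.' -> no flip
Dir SE: opp run (4,2), next='.' -> no flip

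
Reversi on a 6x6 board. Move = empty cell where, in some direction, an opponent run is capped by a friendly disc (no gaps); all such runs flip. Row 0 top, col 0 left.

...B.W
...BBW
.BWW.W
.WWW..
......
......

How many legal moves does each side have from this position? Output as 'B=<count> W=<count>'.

Answer: B=4 W=5

Derivation:
-- B to move --
(0,4): no bracket -> illegal
(1,1): no bracket -> illegal
(1,2): no bracket -> illegal
(2,0): no bracket -> illegal
(2,4): flips 2 -> legal
(3,0): no bracket -> illegal
(3,4): no bracket -> illegal
(3,5): no bracket -> illegal
(4,0): flips 2 -> legal
(4,1): flips 3 -> legal
(4,2): no bracket -> illegal
(4,3): flips 3 -> legal
(4,4): no bracket -> illegal
B mobility = 4
-- W to move --
(0,2): no bracket -> illegal
(0,4): flips 1 -> legal
(1,0): flips 1 -> legal
(1,1): flips 1 -> legal
(1,2): flips 2 -> legal
(2,0): flips 1 -> legal
(2,4): no bracket -> illegal
(3,0): no bracket -> illegal
W mobility = 5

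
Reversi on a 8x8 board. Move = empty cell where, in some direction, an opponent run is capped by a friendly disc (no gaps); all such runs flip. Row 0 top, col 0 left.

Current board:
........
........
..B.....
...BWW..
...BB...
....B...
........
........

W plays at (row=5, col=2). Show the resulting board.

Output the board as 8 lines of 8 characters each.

Answer: ........
........
..B.....
...BWW..
...WB...
..W.B...
........
........

Derivation:
Place W at (5,2); scan 8 dirs for brackets.
Dir NW: first cell '.' (not opp) -> no flip
Dir N: first cell '.' (not opp) -> no flip
Dir NE: opp run (4,3) capped by W -> flip
Dir W: first cell '.' (not opp) -> no flip
Dir E: first cell '.' (not opp) -> no flip
Dir SW: first cell '.' (not opp) -> no flip
Dir S: first cell '.' (not opp) -> no flip
Dir SE: first cell '.' (not opp) -> no flip
All flips: (4,3)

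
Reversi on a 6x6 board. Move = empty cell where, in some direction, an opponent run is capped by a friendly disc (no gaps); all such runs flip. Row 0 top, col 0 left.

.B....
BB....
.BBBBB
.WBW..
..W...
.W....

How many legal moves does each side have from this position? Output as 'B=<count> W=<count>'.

Answer: B=7 W=4

Derivation:
-- B to move --
(2,0): no bracket -> illegal
(3,0): flips 1 -> legal
(3,4): flips 1 -> legal
(4,0): flips 1 -> legal
(4,1): flips 1 -> legal
(4,3): flips 1 -> legal
(4,4): flips 1 -> legal
(5,0): no bracket -> illegal
(5,2): flips 1 -> legal
(5,3): no bracket -> illegal
B mobility = 7
-- W to move --
(0,0): flips 2 -> legal
(0,2): no bracket -> illegal
(1,2): flips 2 -> legal
(1,3): flips 2 -> legal
(1,4): no bracket -> illegal
(1,5): flips 1 -> legal
(2,0): no bracket -> illegal
(3,0): no bracket -> illegal
(3,4): no bracket -> illegal
(3,5): no bracket -> illegal
(4,1): no bracket -> illegal
(4,3): no bracket -> illegal
W mobility = 4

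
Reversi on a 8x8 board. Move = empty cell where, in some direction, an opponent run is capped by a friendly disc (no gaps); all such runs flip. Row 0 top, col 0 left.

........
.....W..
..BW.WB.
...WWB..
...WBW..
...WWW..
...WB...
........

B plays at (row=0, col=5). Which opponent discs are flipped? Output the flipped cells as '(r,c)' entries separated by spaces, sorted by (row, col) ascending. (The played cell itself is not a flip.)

Dir NW: edge -> no flip
Dir N: edge -> no flip
Dir NE: edge -> no flip
Dir W: first cell '.' (not opp) -> no flip
Dir E: first cell '.' (not opp) -> no flip
Dir SW: first cell '.' (not opp) -> no flip
Dir S: opp run (1,5) (2,5) capped by B -> flip
Dir SE: first cell '.' (not opp) -> no flip

Answer: (1,5) (2,5)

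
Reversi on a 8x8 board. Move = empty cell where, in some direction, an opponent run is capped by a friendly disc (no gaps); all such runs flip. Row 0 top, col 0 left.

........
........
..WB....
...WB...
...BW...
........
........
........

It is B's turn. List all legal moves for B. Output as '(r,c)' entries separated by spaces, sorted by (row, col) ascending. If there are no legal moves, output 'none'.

Answer: (2,1) (3,2) (4,5) (5,4)

Derivation:
(1,1): no bracket -> illegal
(1,2): no bracket -> illegal
(1,3): no bracket -> illegal
(2,1): flips 1 -> legal
(2,4): no bracket -> illegal
(3,1): no bracket -> illegal
(3,2): flips 1 -> legal
(3,5): no bracket -> illegal
(4,2): no bracket -> illegal
(4,5): flips 1 -> legal
(5,3): no bracket -> illegal
(5,4): flips 1 -> legal
(5,5): no bracket -> illegal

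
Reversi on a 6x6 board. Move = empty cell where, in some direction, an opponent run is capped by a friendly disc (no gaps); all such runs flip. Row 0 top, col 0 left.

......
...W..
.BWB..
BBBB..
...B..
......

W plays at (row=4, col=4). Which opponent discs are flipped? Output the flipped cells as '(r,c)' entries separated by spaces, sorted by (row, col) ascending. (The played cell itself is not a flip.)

Answer: (3,3)

Derivation:
Dir NW: opp run (3,3) capped by W -> flip
Dir N: first cell '.' (not opp) -> no flip
Dir NE: first cell '.' (not opp) -> no flip
Dir W: opp run (4,3), next='.' -> no flip
Dir E: first cell '.' (not opp) -> no flip
Dir SW: first cell '.' (not opp) -> no flip
Dir S: first cell '.' (not opp) -> no flip
Dir SE: first cell '.' (not opp) -> no flip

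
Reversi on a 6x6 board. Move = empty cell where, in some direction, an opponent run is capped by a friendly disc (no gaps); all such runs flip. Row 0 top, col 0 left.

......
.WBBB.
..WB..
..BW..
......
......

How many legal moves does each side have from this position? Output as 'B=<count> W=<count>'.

Answer: B=5 W=7

Derivation:
-- B to move --
(0,0): no bracket -> illegal
(0,1): no bracket -> illegal
(0,2): no bracket -> illegal
(1,0): flips 1 -> legal
(2,0): no bracket -> illegal
(2,1): flips 1 -> legal
(2,4): no bracket -> illegal
(3,1): flips 1 -> legal
(3,4): flips 1 -> legal
(4,2): no bracket -> illegal
(4,3): flips 1 -> legal
(4,4): no bracket -> illegal
B mobility = 5
-- W to move --
(0,1): no bracket -> illegal
(0,2): flips 1 -> legal
(0,3): flips 2 -> legal
(0,4): flips 1 -> legal
(0,5): no bracket -> illegal
(1,5): flips 3 -> legal
(2,1): no bracket -> illegal
(2,4): flips 1 -> legal
(2,5): no bracket -> illegal
(3,1): flips 1 -> legal
(3,4): no bracket -> illegal
(4,1): no bracket -> illegal
(4,2): flips 1 -> legal
(4,3): no bracket -> illegal
W mobility = 7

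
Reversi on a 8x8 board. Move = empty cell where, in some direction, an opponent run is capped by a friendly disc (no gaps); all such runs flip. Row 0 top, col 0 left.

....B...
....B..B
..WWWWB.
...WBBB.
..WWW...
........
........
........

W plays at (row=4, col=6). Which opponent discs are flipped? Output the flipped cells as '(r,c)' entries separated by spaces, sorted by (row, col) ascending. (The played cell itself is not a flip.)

Answer: (3,5)

Derivation:
Dir NW: opp run (3,5) capped by W -> flip
Dir N: opp run (3,6) (2,6), next='.' -> no flip
Dir NE: first cell '.' (not opp) -> no flip
Dir W: first cell '.' (not opp) -> no flip
Dir E: first cell '.' (not opp) -> no flip
Dir SW: first cell '.' (not opp) -> no flip
Dir S: first cell '.' (not opp) -> no flip
Dir SE: first cell '.' (not opp) -> no flip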